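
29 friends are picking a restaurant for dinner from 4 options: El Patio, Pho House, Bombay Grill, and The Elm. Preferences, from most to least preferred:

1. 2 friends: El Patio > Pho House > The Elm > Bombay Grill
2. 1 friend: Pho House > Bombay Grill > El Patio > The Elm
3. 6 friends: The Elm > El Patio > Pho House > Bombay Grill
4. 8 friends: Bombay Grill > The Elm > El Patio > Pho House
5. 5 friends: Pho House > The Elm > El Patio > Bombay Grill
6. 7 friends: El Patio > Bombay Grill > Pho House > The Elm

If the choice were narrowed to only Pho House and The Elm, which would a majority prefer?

Voters preferring Pho House to The Elm: 15; preferring The Elm to Pho House: 14.
Pho House wins the head-to-head.

Pho House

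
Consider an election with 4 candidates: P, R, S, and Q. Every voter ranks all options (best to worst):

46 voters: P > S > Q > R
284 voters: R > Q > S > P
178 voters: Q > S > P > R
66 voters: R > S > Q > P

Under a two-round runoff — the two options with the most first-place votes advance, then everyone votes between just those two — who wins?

R

Round 1 first-place votes: P 46, R 350, S 0, Q 178.
R and Q advance.
Runoff: R is preferred to Q by 350 voters; Q by 224.
R wins the runoff.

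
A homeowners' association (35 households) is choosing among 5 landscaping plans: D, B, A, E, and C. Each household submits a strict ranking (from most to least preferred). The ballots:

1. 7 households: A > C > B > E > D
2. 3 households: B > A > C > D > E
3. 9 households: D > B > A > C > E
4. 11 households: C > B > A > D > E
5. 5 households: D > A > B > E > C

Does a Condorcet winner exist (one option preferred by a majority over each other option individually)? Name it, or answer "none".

Checking pairwise contests:
B beats D 21–14.
C beats B 18–17.
B beats A 23–12.
D beats E 28–7.
A beats C 24–11.
Every option loses at least one head-to-head, so there is no Condorcet winner.

none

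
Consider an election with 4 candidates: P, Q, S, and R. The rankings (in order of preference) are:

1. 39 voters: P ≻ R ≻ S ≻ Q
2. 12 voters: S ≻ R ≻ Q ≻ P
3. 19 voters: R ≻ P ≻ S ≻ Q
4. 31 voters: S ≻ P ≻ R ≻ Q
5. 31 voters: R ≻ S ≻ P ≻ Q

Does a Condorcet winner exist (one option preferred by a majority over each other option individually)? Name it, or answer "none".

none

Checking pairwise contests:
S beats P 74–58.
P beats Q 120–12.
R beats S 89–43.
P beats R 70–62.
Every option loses at least one head-to-head, so there is no Condorcet winner.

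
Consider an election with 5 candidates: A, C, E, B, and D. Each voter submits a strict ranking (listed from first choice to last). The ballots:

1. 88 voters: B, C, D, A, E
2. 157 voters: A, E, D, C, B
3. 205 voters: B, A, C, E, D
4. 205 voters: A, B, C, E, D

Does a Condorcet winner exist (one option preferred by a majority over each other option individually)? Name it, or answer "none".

A vs C: 567–88 for A.
A vs E: 655–0 for A.
A vs B: 362–293 for A.
A vs D: 567–88 for A.
A beats every other option head-to-head.

A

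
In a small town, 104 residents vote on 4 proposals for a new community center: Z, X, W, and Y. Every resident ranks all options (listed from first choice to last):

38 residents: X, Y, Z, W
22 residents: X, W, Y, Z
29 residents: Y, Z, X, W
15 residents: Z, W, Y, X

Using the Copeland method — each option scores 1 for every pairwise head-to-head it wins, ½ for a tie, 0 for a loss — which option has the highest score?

Z: beats W; loses to X and Y → score 1.
X: beats Z, W, and Y → score 3.
W: loses to Z, X, and Y → score 0.
Y: beats Z and W; loses to X → score 2.
X has the best pairwise record.

X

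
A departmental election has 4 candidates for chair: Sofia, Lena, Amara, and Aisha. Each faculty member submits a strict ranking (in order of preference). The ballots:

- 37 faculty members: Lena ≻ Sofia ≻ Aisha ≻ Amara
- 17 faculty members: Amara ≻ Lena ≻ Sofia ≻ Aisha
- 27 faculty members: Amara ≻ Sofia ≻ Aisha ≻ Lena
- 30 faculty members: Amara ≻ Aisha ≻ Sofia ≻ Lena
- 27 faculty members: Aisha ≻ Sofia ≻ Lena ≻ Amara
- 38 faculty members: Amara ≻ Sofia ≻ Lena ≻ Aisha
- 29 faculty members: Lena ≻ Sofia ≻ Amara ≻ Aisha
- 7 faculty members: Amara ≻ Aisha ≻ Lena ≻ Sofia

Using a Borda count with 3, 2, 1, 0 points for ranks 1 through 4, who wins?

Amara

Sofia: 37·2 + 17·1 + 27·2 + 30·1 + 27·2 + 38·2 + 29·2 + 7·0 = 363
Lena: 37·3 + 17·2 + 27·0 + 30·0 + 27·1 + 38·1 + 29·3 + 7·1 = 304
Amara: 37·0 + 17·3 + 27·3 + 30·3 + 27·0 + 38·3 + 29·1 + 7·3 = 386
Aisha: 37·1 + 17·0 + 27·1 + 30·2 + 27·3 + 38·0 + 29·0 + 7·2 = 219
Amara has the highest Borda score (386).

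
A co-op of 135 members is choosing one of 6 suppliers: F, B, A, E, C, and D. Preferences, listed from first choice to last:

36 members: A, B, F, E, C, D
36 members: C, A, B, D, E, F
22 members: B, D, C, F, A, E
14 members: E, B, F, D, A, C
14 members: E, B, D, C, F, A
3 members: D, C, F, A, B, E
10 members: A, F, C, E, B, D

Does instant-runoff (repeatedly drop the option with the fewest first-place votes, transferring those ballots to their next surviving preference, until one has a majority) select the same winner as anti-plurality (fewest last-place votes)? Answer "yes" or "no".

no

Instant-runoff — R1 F 0, B 22, A 46, E 28, C 36, D 3 (F out); R2 B 22, A 46, E 28, C 36, D 3 (D out); R3 B 22, A 46, E 28, C 39 (B out); R4 A 46, E 28, C 61 (E out); R5 A 60, C 75 (C winner). Winner: C.
Anti-plurality — last-place votes: F 36, B 0, A 14, E 25, C 14, D 46. Winner: B.
The two methods disagree.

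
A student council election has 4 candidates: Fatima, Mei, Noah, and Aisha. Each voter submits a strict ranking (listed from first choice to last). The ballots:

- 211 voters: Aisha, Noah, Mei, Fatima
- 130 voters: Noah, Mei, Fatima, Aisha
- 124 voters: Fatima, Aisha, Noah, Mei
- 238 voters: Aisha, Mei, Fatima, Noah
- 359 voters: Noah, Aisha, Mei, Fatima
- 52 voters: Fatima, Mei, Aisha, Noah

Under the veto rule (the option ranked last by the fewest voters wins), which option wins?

Mei

Last-place votes: Fatima 570, Mei 124, Noah 290, Aisha 130.
Mei is ranked last by the fewest voters, so Mei wins.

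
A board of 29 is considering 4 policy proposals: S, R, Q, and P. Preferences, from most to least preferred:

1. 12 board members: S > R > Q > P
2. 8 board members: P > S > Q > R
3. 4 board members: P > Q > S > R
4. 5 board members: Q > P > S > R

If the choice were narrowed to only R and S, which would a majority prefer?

S

Voters preferring R to S: 0; preferring S to R: 29.
S wins the head-to-head.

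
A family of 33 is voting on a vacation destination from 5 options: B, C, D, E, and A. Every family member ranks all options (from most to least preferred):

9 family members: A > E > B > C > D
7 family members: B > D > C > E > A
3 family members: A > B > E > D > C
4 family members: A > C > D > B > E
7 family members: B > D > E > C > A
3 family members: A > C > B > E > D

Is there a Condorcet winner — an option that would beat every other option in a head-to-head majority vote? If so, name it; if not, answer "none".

A vs B: 19–14 for A.
A vs C: 19–14 for A.
A vs D: 19–14 for A.
A vs E: 19–14 for A.
A beats every other option head-to-head.

A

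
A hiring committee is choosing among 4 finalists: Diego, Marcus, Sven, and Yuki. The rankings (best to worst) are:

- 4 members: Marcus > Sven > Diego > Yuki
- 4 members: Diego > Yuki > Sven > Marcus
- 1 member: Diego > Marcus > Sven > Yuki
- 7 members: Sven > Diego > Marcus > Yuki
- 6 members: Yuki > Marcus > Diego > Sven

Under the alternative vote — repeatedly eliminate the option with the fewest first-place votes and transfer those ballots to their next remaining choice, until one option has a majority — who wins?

Sven

Round 1: Diego 5, Marcus 4, Sven 7, Yuki 6. Eliminate Marcus.
Round 2: Diego 5, Sven 11, Yuki 6. Eliminate Diego.
Round 3: Sven 12, Yuki 10. Sven has a majority.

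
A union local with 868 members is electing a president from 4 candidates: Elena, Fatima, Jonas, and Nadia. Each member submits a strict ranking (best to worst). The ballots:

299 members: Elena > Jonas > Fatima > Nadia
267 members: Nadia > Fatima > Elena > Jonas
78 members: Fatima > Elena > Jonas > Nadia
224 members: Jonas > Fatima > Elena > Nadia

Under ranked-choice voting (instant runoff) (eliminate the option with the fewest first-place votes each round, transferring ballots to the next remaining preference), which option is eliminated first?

Round 1: Elena 299, Fatima 78, Jonas 224, Nadia 267. Eliminate Fatima.

Fatima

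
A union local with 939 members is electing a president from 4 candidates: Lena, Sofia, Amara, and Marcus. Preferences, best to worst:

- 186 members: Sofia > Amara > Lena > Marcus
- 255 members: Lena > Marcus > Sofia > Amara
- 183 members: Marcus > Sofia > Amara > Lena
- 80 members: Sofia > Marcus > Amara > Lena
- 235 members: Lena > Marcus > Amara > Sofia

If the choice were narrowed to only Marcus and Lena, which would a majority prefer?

Lena

Voters preferring Marcus to Lena: 263; preferring Lena to Marcus: 676.
Lena wins the head-to-head.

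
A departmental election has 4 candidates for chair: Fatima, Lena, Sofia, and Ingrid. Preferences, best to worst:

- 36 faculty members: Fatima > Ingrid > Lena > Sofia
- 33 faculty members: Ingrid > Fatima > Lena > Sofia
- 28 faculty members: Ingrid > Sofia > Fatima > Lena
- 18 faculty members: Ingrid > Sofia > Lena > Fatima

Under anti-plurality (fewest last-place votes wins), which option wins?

Last-place votes: Fatima 18, Lena 28, Sofia 69, Ingrid 0.
Ingrid is ranked last by the fewest voters, so Ingrid wins.

Ingrid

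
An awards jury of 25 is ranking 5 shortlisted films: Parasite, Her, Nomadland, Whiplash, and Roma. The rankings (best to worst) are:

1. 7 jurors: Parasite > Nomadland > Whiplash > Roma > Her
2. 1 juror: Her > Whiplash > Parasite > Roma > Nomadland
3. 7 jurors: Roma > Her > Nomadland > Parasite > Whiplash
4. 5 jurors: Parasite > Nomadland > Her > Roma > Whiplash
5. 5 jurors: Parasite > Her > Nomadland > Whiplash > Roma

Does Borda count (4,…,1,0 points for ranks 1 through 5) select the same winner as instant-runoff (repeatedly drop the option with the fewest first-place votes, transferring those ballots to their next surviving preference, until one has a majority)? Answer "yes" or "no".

Borda — scores: Parasite 77, Her 50, Nomadland 60, Whiplash 22, Roma 41. Winner: Parasite.
Instant-runoff — R1 Parasite 17, Her 1, Nomadland 0, Whiplash 0, Roma 7 (Parasite winner). Winner: Parasite.
The two methods agree.

yes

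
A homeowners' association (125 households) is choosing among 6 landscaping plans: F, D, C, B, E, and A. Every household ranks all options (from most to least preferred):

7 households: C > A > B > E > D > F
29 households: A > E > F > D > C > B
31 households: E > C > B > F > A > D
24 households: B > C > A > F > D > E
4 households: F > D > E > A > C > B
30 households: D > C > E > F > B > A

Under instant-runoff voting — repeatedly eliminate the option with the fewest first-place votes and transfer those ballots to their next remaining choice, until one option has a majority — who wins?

Round 1: F 4, D 30, C 7, B 24, E 31, A 29. Eliminate F.
Round 2: D 34, C 7, B 24, E 31, A 29. Eliminate C.
Round 3: D 34, B 24, E 31, A 36. Eliminate B.
Round 4: D 34, E 31, A 60. Eliminate E.
Round 5: D 34, A 91. A has a majority.

A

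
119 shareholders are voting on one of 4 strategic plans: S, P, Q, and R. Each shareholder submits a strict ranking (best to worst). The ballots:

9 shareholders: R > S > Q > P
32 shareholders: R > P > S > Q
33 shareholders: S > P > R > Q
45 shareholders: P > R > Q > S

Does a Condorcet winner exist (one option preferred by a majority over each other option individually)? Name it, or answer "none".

P vs S: 77–42 for P.
P vs Q: 110–9 for P.
P vs R: 78–41 for P.
P beats every other option head-to-head.

P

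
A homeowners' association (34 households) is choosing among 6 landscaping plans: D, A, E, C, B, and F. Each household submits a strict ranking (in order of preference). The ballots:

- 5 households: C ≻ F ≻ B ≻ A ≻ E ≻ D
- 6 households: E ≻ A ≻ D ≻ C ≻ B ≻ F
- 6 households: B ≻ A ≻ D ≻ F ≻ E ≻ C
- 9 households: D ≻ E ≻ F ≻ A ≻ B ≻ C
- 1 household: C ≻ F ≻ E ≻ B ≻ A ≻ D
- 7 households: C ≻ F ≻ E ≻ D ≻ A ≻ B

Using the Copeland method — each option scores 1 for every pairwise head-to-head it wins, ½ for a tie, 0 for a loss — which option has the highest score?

D: beats C, B, and F; loses to A and E → score 3.
A: beats D, C, and B; loses to E and F → score 3.
E: beats D, A, C, and B; loses to F → score 4.
C: beats B and F; loses to D, A, and E → score 2.
B: loses to D, A, E, C, and F → score 0.
F: beats A, E, and B; loses to D and C → score 3.
E has the best pairwise record.

E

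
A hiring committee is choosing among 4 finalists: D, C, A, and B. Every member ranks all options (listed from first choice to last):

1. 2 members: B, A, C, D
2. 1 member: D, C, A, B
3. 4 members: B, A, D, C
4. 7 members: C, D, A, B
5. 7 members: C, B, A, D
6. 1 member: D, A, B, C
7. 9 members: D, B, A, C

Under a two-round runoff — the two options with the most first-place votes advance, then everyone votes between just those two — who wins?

C

Round 1 first-place votes: D 11, C 14, A 0, B 6.
C and D advance.
Runoff: C is preferred to D by 16 voters; D by 15.
C wins the runoff.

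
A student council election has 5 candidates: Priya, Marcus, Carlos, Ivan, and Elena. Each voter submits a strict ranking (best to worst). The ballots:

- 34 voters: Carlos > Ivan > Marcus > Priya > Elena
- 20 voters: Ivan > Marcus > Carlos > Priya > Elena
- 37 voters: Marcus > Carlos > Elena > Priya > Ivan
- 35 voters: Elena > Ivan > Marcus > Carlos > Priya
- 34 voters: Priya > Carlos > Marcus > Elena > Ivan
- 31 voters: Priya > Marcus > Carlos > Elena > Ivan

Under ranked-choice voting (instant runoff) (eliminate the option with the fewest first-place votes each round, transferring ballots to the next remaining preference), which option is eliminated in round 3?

Round 1: Priya 65, Marcus 37, Carlos 34, Ivan 20, Elena 35. Eliminate Ivan.
Round 2: Priya 65, Marcus 57, Carlos 34, Elena 35. Eliminate Carlos.
Round 3: Priya 65, Marcus 91, Elena 35. Eliminate Elena.

Elena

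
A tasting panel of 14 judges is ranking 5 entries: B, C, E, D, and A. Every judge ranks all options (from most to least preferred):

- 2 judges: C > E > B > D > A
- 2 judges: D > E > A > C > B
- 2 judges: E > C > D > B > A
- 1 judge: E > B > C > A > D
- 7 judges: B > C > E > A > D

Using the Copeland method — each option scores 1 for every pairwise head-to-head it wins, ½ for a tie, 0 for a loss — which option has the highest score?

B: beats C, D, and A; ties E → score 3.5.
C: beats E, D, and A; loses to B → score 3.
E: beats D and A; ties B; loses to C → score 2.5.
D: loses to B, C, E, and A → score 0.
A: beats D; loses to B, C, and E → score 1.
B has the best pairwise record.

B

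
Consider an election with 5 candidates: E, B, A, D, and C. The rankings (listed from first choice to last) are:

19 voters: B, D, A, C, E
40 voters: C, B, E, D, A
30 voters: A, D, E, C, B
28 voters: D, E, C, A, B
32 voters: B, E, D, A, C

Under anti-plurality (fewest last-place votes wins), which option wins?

D

Last-place votes: E 19, B 58, A 40, D 0, C 32.
D is ranked last by the fewest voters, so D wins.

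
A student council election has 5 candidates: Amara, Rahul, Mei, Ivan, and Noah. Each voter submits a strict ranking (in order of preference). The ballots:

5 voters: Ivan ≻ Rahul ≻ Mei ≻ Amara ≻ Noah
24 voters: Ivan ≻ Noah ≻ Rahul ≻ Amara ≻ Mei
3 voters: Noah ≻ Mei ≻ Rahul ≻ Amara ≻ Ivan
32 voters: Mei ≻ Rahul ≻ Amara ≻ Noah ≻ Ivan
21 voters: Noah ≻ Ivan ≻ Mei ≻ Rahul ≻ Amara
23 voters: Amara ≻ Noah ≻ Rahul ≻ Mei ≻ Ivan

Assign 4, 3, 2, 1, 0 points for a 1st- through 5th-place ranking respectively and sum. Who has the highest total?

Noah

Amara: 5·1 + 24·1 + 3·1 + 32·2 + 21·0 + 23·4 = 188
Rahul: 5·3 + 24·2 + 3·2 + 32·3 + 21·1 + 23·2 = 232
Mei: 5·2 + 24·0 + 3·3 + 32·4 + 21·2 + 23·1 = 212
Ivan: 5·4 + 24·4 + 3·0 + 32·0 + 21·3 + 23·0 = 179
Noah: 5·0 + 24·3 + 3·4 + 32·1 + 21·4 + 23·3 = 269
Noah has the highest Borda score (269).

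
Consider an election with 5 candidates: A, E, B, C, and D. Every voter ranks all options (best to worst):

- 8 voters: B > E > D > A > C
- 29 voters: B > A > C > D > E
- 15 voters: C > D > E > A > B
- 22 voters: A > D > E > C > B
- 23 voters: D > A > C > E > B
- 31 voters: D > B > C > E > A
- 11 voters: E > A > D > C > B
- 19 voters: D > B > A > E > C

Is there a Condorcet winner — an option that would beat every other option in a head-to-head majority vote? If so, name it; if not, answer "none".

D vs A: 96–62 for D.
D vs E: 139–19 for D.
D vs B: 121–37 for D.
D vs C: 114–44 for D.
D beats every other option head-to-head.

D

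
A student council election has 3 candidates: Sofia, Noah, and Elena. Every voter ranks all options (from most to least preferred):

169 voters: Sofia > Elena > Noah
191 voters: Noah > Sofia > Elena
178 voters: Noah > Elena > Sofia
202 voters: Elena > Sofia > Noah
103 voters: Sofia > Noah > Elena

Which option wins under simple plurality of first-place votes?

Noah

First-place votes: Sofia 272, Noah 369, Elena 202.
Noah has the most first-place votes.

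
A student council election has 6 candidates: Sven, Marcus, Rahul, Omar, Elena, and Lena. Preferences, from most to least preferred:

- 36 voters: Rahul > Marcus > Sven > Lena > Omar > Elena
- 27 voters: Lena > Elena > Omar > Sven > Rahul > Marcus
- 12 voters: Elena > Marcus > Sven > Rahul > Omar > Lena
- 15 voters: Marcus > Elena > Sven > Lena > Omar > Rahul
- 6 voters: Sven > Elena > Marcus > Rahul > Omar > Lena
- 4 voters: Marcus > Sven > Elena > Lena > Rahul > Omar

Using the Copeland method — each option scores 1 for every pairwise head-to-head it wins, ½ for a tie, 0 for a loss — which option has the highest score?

Marcus

Sven: beats Rahul, Omar, and Lena; loses to Marcus and Elena → score 3.
Marcus: beats Sven, Omar, Elena, and Lena; loses to Rahul → score 4.
Rahul: beats Marcus, Omar, and Lena; loses to Sven and Elena → score 3.
Omar: loses to Sven, Marcus, Rahul, Elena, and Lena → score 0.
Elena: beats Sven, Rahul, and Omar; loses to Marcus and Lena → score 3.
Lena: beats Omar and Elena; loses to Sven, Marcus, and Rahul → score 2.
Marcus has the best pairwise record.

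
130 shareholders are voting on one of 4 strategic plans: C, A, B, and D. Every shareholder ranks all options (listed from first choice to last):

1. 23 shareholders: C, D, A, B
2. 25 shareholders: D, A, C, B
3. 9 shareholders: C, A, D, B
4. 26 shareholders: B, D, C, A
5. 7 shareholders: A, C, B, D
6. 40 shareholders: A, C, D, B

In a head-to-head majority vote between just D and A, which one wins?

Voters preferring D to A: 74; preferring A to D: 56.
D wins the head-to-head.

D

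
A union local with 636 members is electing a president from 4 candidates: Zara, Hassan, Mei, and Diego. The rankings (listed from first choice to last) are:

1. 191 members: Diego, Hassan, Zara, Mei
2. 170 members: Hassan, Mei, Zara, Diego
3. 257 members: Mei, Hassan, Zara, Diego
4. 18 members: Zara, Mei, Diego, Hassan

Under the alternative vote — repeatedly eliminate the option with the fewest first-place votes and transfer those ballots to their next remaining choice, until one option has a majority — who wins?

Round 1: Zara 18, Hassan 170, Mei 257, Diego 191. Eliminate Zara.
Round 2: Hassan 170, Mei 275, Diego 191. Eliminate Hassan.
Round 3: Mei 445, Diego 191. Mei has a majority.

Mei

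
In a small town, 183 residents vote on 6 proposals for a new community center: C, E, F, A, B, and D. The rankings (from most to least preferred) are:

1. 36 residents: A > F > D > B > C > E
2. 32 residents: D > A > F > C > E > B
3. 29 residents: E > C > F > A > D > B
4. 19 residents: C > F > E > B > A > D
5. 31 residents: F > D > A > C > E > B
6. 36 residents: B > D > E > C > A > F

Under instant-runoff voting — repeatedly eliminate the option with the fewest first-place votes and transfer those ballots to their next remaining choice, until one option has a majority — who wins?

A

Round 1: C 19, E 29, F 31, A 36, B 36, D 32. Eliminate C.
Round 2: E 29, F 50, A 36, B 36, D 32. Eliminate E.
Round 3: F 79, A 36, B 36, D 32. Eliminate D.
Round 4: F 79, A 68, B 36. Eliminate B.
Round 5: F 79, A 104. A has a majority.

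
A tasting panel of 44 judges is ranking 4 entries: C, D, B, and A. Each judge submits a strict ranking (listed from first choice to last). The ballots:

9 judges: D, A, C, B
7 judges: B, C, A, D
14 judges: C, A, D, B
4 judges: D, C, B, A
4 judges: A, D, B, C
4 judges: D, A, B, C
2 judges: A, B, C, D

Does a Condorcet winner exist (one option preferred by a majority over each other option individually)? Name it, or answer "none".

C vs D: 23–21 for C.
C vs B: 27–17 for C.
C vs A: 25–19 for C.
C beats every other option head-to-head.

C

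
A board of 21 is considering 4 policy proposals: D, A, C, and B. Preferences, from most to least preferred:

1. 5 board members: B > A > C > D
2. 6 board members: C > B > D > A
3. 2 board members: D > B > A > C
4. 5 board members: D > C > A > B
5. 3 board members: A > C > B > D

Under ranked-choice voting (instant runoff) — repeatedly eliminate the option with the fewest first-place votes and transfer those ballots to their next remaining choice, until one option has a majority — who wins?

Round 1: D 7, A 3, C 6, B 5. Eliminate A.
Round 2: D 7, C 9, B 5. Eliminate B.
Round 3: D 7, C 14. C has a majority.

C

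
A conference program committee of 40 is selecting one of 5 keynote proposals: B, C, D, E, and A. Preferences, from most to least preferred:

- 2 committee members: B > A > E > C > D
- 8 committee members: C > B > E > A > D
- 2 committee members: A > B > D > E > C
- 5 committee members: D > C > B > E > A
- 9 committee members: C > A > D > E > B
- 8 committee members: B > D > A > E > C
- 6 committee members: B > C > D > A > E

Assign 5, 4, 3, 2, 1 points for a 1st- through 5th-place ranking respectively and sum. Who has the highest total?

B: 2·5 + 8·4 + 2·4 + 5·3 + 9·1 + 8·5 + 6·5 = 144
C: 2·2 + 8·5 + 2·1 + 5·4 + 9·5 + 8·1 + 6·4 = 143
D: 2·1 + 8·1 + 2·3 + 5·5 + 9·3 + 8·4 + 6·3 = 118
E: 2·3 + 8·3 + 2·2 + 5·2 + 9·2 + 8·2 + 6·1 = 84
A: 2·4 + 8·2 + 2·5 + 5·1 + 9·4 + 8·3 + 6·2 = 111
B has the highest Borda score (144).

B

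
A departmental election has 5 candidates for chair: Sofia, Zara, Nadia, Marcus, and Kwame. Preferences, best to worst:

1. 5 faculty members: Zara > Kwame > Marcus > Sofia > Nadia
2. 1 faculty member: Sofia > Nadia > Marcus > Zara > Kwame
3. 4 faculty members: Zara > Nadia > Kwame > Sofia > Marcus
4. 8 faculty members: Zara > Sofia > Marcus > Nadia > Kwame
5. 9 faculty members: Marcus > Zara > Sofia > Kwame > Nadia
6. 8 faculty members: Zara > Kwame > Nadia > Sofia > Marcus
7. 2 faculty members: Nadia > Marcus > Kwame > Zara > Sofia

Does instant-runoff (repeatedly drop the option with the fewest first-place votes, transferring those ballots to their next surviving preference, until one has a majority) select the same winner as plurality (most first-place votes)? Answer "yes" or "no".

Instant-runoff — R1 Sofia 1, Zara 25, Nadia 2, Marcus 9, Kwame 0 (Zara winner). Winner: Zara.
Plurality — first-place votes: Sofia 1, Zara 25, Nadia 2, Marcus 9, Kwame 0. Winner: Zara.
The two methods agree.

yes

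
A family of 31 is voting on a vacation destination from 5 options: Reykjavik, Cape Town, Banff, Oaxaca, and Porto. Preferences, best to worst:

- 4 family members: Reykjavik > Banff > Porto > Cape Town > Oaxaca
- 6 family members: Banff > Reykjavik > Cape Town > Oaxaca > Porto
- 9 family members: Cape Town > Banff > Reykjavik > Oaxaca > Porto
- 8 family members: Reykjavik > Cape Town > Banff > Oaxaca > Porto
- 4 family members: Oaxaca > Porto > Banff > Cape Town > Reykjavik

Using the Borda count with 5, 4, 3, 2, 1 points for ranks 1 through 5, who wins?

Reykjavik: 4·5 + 6·4 + 9·3 + 8·5 + 4·1 = 115
Cape Town: 4·2 + 6·3 + 9·5 + 8·4 + 4·2 = 111
Banff: 4·4 + 6·5 + 9·4 + 8·3 + 4·3 = 118
Oaxaca: 4·1 + 6·2 + 9·2 + 8·2 + 4·5 = 70
Porto: 4·3 + 6·1 + 9·1 + 8·1 + 4·4 = 51
Banff has the highest Borda score (118).

Banff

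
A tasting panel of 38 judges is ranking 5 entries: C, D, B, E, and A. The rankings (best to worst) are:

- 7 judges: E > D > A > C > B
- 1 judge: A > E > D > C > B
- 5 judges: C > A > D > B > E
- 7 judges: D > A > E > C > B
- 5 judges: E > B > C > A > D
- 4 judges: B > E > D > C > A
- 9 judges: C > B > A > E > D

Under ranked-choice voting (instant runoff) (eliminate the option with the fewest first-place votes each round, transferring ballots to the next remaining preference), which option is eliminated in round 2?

B

Round 1: C 14, D 7, B 4, E 12, A 1. Eliminate A.
Round 2: C 14, D 7, B 4, E 13. Eliminate B.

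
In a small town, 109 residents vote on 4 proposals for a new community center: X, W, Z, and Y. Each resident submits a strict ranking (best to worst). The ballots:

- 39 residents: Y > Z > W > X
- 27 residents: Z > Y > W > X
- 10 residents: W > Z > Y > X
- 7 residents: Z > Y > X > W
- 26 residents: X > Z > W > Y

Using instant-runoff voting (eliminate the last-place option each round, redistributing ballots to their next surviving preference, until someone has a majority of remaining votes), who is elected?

Round 1: X 26, W 10, Z 34, Y 39. Eliminate W.
Round 2: X 26, Z 44, Y 39. Eliminate X.
Round 3: Z 70, Y 39. Z has a majority.

Z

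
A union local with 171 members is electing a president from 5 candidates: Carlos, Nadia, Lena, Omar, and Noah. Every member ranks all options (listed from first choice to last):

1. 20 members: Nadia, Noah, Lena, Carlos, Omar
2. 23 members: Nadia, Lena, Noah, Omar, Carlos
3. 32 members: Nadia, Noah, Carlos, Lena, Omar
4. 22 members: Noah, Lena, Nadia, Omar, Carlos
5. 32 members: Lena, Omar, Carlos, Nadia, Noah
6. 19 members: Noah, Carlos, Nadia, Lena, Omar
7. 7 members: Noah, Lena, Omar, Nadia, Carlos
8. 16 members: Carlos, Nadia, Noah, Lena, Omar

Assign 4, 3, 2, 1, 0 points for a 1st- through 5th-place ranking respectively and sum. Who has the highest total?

Nadia

Carlos: 20·1 + 23·0 + 32·2 + 22·0 + 32·2 + 19·3 + 7·0 + 16·4 = 269
Nadia: 20·4 + 23·4 + 32·4 + 22·2 + 32·1 + 19·2 + 7·1 + 16·3 = 469
Lena: 20·2 + 23·3 + 32·1 + 22·3 + 32·4 + 19·1 + 7·3 + 16·1 = 391
Omar: 20·0 + 23·1 + 32·0 + 22·1 + 32·3 + 19·0 + 7·2 + 16·0 = 155
Noah: 20·3 + 23·2 + 32·3 + 22·4 + 32·0 + 19·4 + 7·4 + 16·2 = 426
Nadia has the highest Borda score (469).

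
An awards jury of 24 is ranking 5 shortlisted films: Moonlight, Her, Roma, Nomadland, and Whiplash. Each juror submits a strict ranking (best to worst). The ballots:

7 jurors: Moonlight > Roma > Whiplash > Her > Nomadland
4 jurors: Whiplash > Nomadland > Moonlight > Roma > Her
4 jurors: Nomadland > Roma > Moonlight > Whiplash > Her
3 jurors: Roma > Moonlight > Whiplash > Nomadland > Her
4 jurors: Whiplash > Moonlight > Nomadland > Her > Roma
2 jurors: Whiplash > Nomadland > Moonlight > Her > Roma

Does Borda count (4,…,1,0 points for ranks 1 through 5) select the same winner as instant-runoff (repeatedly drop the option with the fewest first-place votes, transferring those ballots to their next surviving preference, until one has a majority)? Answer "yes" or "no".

Borda — scores: Moonlight 69, Her 13, Roma 49, Nomadland 45, Whiplash 64. Winner: Moonlight.
Instant-runoff — R1 Moonlight 7, Her 0, Roma 3, Nomadland 4, Whiplash 10 (Her out); R2 Moonlight 7, Roma 3, Nomadland 4, Whiplash 10 (Roma out); R3 Moonlight 10, Nomadland 4, Whiplash 10 (Nomadland out); R4 Moonlight 14, Whiplash 10 (Moonlight winner). Winner: Moonlight.
The two methods agree.

yes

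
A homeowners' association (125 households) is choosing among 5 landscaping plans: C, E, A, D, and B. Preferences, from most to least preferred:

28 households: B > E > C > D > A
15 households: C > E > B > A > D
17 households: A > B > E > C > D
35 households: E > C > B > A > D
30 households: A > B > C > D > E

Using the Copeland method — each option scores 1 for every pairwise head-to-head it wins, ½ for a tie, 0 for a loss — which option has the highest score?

C: beats A and D; loses to E and B → score 2.
E: beats C, A, and D; loses to B → score 3.
A: beats D; loses to C, E, and B → score 1.
D: loses to C, E, A, and B → score 0.
B: beats C, E, A, and D → score 4.
B has the best pairwise record.

B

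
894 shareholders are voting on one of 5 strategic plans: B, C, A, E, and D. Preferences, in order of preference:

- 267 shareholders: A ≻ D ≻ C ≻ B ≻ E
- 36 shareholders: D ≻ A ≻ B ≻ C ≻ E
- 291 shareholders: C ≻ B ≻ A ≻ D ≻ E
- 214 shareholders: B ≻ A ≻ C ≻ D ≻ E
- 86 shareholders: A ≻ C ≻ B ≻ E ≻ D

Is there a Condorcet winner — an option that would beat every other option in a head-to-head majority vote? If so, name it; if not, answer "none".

none

Checking pairwise contests:
C beats B 644–250.
A beats C 603–291.
B beats A 505–389.
B beats E 894–0.
B beats D 591–303.
Every option loses at least one head-to-head, so there is no Condorcet winner.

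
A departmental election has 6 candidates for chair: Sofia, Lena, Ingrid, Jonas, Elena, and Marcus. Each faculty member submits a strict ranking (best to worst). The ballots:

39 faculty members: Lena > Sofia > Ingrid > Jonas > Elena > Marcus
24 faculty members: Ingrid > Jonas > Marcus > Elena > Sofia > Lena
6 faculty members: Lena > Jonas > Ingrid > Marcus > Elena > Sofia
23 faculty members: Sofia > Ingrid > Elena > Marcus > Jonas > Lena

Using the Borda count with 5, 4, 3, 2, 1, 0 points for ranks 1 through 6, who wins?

Sofia: 39·4 + 24·1 + 6·0 + 23·5 = 295
Lena: 39·5 + 24·0 + 6·5 + 23·0 = 225
Ingrid: 39·3 + 24·5 + 6·3 + 23·4 = 347
Jonas: 39·2 + 24·4 + 6·4 + 23·1 = 221
Elena: 39·1 + 24·2 + 6·1 + 23·3 = 162
Marcus: 39·0 + 24·3 + 6·2 + 23·2 = 130
Ingrid has the highest Borda score (347).

Ingrid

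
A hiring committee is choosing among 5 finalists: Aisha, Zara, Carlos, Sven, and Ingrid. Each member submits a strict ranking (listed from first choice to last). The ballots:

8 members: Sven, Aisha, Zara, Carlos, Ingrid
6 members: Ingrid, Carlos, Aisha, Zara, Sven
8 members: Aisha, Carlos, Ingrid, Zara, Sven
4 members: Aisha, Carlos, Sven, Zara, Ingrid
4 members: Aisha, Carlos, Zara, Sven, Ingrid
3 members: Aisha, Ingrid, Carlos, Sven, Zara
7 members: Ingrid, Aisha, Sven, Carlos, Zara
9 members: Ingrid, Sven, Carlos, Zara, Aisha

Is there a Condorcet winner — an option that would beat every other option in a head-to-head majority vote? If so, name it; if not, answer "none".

Aisha

Aisha vs Zara: 40–9 for Aisha.
Aisha vs Carlos: 34–15 for Aisha.
Aisha vs Sven: 32–17 for Aisha.
Aisha vs Ingrid: 27–22 for Aisha.
Aisha beats every other option head-to-head.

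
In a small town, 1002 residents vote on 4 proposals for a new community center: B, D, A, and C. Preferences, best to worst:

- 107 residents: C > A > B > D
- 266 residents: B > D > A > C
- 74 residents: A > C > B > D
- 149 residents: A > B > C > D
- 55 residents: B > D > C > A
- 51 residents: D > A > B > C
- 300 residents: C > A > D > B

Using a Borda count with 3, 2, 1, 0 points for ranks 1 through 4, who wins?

A

B: 107·1 + 266·3 + 74·1 + 149·2 + 55·3 + 51·1 + 300·0 = 1493
D: 107·0 + 266·2 + 74·0 + 149·0 + 55·2 + 51·3 + 300·1 = 1095
A: 107·2 + 266·1 + 74·3 + 149·3 + 55·0 + 51·2 + 300·2 = 1851
C: 107·3 + 266·0 + 74·2 + 149·1 + 55·1 + 51·0 + 300·3 = 1573
A has the highest Borda score (1851).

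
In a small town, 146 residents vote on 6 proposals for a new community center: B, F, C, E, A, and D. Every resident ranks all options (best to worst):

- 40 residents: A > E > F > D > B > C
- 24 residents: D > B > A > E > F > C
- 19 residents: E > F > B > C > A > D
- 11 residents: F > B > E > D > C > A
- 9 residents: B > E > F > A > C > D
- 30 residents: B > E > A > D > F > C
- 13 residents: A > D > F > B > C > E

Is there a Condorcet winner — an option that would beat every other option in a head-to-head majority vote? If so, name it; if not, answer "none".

Checking pairwise contests:
F beats B 83–63.
E beats F 122–24.
B beats C 146–0.
B beats E 87–59.
B beats A 93–53.
F beats D 79–67.
Every option loses at least one head-to-head, so there is no Condorcet winner.

none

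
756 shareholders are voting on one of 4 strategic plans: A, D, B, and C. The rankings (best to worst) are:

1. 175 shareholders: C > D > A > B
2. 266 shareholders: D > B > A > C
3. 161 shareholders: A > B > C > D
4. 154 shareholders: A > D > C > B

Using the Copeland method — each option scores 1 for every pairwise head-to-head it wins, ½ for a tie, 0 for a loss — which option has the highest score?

A: beats B and C; loses to D → score 2.
D: beats A, B, and C → score 3.
B: beats C; loses to A and D → score 1.
C: loses to A, D, and B → score 0.
D has the best pairwise record.

D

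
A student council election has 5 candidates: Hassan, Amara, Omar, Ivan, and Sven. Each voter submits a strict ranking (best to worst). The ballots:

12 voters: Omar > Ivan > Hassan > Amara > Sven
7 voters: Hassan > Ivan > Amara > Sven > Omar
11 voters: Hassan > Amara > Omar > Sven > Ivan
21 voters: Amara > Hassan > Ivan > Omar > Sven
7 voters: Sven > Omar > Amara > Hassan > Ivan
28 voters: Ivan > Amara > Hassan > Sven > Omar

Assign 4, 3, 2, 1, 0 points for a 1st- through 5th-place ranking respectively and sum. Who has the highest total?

Amara

Hassan: 12·2 + 7·4 + 11·4 + 21·3 + 7·1 + 28·2 = 222
Amara: 12·1 + 7·2 + 11·3 + 21·4 + 7·2 + 28·3 = 241
Omar: 12·4 + 7·0 + 11·2 + 21·1 + 7·3 + 28·0 = 112
Ivan: 12·3 + 7·3 + 11·0 + 21·2 + 7·0 + 28·4 = 211
Sven: 12·0 + 7·1 + 11·1 + 21·0 + 7·4 + 28·1 = 74
Amara has the highest Borda score (241).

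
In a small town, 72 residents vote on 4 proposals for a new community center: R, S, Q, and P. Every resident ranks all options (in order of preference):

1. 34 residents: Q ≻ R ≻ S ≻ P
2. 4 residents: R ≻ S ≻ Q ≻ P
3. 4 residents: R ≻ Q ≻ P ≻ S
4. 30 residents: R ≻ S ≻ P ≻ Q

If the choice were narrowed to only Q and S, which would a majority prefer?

Q

Voters preferring Q to S: 38; preferring S to Q: 34.
Q wins the head-to-head.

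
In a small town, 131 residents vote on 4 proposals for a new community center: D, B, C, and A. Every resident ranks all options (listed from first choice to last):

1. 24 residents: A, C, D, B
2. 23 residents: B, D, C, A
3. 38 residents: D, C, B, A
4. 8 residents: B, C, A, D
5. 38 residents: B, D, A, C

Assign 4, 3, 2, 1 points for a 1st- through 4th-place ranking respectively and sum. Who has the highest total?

D

D: 24·2 + 23·3 + 38·4 + 8·1 + 38·3 = 391
B: 24·1 + 23·4 + 38·2 + 8·4 + 38·4 = 376
C: 24·3 + 23·2 + 38·3 + 8·3 + 38·1 = 294
A: 24·4 + 23·1 + 38·1 + 8·2 + 38·2 = 249
D has the highest Borda score (391).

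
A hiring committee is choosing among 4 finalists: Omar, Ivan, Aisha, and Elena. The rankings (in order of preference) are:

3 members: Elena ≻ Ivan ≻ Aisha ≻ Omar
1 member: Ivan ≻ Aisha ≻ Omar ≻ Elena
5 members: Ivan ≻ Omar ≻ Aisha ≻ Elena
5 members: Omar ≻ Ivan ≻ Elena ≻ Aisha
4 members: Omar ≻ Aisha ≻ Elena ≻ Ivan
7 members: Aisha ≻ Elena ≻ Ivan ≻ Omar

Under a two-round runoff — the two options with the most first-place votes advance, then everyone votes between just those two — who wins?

Round 1 first-place votes: Omar 9, Ivan 6, Aisha 7, Elena 3.
Omar and Aisha advance.
Runoff: Omar is preferred to Aisha by 14 voters; Aisha by 11.
Omar wins the runoff.

Omar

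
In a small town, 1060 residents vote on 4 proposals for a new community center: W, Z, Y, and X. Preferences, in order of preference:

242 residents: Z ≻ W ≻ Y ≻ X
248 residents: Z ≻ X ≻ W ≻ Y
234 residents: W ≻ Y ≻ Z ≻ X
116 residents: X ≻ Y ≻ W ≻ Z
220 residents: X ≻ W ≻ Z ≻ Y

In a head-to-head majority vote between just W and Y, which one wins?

W

Voters preferring W to Y: 944; preferring Y to W: 116.
W wins the head-to-head.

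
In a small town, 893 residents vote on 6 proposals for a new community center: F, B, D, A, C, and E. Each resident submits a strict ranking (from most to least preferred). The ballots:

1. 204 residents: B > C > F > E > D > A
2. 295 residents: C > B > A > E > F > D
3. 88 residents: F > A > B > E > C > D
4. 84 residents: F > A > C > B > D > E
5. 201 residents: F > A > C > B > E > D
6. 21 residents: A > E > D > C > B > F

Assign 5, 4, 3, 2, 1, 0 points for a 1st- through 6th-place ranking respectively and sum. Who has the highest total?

C

F: 204·3 + 295·1 + 88·5 + 84·5 + 201·5 + 21·0 = 2772
B: 204·5 + 295·4 + 88·3 + 84·2 + 201·2 + 21·1 = 3055
D: 204·1 + 295·0 + 88·0 + 84·1 + 201·0 + 21·3 = 351
A: 204·0 + 295·3 + 88·4 + 84·4 + 201·4 + 21·5 = 2482
C: 204·4 + 295·5 + 88·1 + 84·3 + 201·3 + 21·2 = 3276
E: 204·2 + 295·2 + 88·2 + 84·0 + 201·1 + 21·4 = 1459
C has the highest Borda score (3276).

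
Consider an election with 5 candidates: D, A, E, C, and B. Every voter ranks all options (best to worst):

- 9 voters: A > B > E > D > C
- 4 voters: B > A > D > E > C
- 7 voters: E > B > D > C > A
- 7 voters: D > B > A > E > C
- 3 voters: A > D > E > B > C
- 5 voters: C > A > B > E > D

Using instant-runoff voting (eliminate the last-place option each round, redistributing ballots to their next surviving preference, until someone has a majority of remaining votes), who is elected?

A

Round 1: D 7, A 12, E 7, C 5, B 4. Eliminate B.
Round 2: D 7, A 16, E 7, C 5. Eliminate C.
Round 3: D 7, A 21, E 7. A has a majority.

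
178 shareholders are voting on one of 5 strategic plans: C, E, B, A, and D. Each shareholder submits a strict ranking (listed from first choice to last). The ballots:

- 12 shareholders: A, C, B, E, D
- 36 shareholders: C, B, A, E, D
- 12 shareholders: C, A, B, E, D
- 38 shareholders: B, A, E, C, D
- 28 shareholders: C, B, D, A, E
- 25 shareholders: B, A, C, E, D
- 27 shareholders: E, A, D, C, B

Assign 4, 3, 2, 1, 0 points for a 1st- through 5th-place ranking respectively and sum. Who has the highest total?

C: 12·3 + 36·4 + 12·4 + 38·1 + 28·4 + 25·2 + 27·1 = 455
E: 12·1 + 36·1 + 12·1 + 38·2 + 28·0 + 25·1 + 27·4 = 269
B: 12·2 + 36·3 + 12·2 + 38·4 + 28·3 + 25·4 + 27·0 = 492
A: 12·4 + 36·2 + 12·3 + 38·3 + 28·1 + 25·3 + 27·3 = 454
D: 12·0 + 36·0 + 12·0 + 38·0 + 28·2 + 25·0 + 27·2 = 110
B has the highest Borda score (492).

B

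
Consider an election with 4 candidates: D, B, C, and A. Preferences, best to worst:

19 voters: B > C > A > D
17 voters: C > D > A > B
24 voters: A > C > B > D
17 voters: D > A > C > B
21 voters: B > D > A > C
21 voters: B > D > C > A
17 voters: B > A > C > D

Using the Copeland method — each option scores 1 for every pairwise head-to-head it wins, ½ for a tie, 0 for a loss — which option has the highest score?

B

D: beats A; loses to B and C → score 1.
B: beats D, C, and A → score 3.
C: beats D; loses to B and A → score 1.
A: beats C; loses to D and B → score 1.
B has the best pairwise record.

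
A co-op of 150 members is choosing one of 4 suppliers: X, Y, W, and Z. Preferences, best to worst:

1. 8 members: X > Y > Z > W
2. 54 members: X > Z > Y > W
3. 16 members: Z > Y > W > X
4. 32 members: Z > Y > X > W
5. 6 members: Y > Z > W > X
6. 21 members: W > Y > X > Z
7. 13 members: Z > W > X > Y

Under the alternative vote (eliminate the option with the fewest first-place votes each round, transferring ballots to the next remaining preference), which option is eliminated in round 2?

W

Round 1: X 62, Y 6, W 21, Z 61. Eliminate Y.
Round 2: X 62, W 21, Z 67. Eliminate W.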